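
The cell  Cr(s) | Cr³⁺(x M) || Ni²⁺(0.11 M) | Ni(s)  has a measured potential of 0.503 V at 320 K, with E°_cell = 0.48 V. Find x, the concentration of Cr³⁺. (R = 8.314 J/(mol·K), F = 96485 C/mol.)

0.003 M

From the Nernst equation, ln Q = nF(E° − E)/RT = 6×96485×(0.48 − 0.503)/(8.314×320) = -5.005, so Q = 0.00671.
With Q = [Cr³⁺]^2/[Ni²⁺]^3 and the known concentrations, [Cr³⁺]^2 in the numerator gives [Cr³⁺] = 0.003 M.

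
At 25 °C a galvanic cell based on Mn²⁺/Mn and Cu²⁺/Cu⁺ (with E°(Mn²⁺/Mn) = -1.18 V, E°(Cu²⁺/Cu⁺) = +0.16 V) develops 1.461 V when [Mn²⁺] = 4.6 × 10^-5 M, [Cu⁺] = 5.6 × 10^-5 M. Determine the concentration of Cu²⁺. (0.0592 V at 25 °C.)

4.2 × 10^-5 M

From the Nernst equation, log Q = n(E° − E)/0.0592 = 2(1.34 − 1.461)/0.0592 = -4.088, so Q = 8.17 × 10^-5.
With Q = [Mn²⁺]·[Cu⁺]^2/[Cu²⁺]^2 and the known concentrations, [Cu²⁺]^2 in the denominator gives [Cu²⁺] = 4.2 × 10^-5 M.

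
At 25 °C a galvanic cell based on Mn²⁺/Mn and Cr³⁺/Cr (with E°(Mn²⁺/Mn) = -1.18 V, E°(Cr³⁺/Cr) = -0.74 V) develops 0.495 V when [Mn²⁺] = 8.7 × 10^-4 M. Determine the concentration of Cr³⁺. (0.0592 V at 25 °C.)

From the Nernst equation, log Q = n(E° − E)/0.0592 = 6(0.44 − 0.495)/0.0592 = -5.574, so Q = 2.66 × 10^-6.
With Q = [Mn²⁺]^3/[Cr³⁺]^2 and the known concentrations, [Cr³⁺]^2 in the denominator gives [Cr³⁺] = 0.016 M.

0.016 M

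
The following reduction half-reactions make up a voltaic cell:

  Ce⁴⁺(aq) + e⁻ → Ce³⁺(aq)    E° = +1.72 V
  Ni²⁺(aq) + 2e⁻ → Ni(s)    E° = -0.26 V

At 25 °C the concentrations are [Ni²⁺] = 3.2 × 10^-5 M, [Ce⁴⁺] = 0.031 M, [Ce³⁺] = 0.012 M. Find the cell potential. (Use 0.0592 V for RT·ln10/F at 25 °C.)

The Ce⁴⁺/Ce³⁺ couple has the higher reduction potential and acts as the cathode, so E°_cell = +1.72 − (-0.26) = 1.98 V.
Balancing electrons gives n = 2; the reaction quotient is Q = [Ni²⁺]·[Ce³⁺]^2/[Ce⁴⁺]^2 = 4.8 × 10^-6.
At 25 °C, E = E° − (0.0592/n) log Q = 1.98 − (0.0592/2)(-5.319) = 1.980 + 0.157 = 2.137 V.

2.14 V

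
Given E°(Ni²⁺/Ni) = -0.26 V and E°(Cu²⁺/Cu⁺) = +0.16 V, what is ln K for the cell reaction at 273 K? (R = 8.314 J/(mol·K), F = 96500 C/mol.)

E°_cell = +0.16 − (-0.26) = 0.42 V, with n = 2 electrons transferred.
At equilibrium E = 0, so the Nernst equation gives ln K = nFE°/RT = (2)(96500)(0.42)/((8.314)(273)) = 35.71.

ln K = 35.7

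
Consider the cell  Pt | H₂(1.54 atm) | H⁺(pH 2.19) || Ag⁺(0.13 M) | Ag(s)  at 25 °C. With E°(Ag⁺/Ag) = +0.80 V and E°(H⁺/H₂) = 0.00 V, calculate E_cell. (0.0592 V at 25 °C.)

The Ag⁺/Ag couple is the cathode, so E°_cell = 0.80 V; n = 2.
[H⁺] = 10^(−2.19) = 0.0065 M, and Q = [H⁺]^2 / ([Ag⁺]^2·P(H₂)) = 0.00160.
E = E° − (0.0592/2) log Q = 0.80 − (0.0592/2)(-2.795) = 0.883 V.

0.88 V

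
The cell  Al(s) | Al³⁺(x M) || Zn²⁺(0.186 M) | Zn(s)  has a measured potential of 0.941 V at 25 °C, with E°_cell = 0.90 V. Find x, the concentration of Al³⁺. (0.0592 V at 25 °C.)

6.7 × 10^-4 M

From the Nernst equation, log Q = n(E° − E)/0.0592 = 6(0.90 − 0.941)/0.0592 = -4.155, so Q = 6.99 × 10^-5.
With Q = [Al³⁺]^2/[Zn²⁺]^3 and the known concentrations, [Al³⁺]^2 in the numerator gives [Al³⁺] = 6.7 × 10^-4 M.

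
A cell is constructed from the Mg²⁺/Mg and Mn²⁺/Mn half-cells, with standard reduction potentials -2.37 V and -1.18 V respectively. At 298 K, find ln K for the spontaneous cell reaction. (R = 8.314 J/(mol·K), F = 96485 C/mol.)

ln K = 92.7

E°_cell = -1.18 − (-2.37) = 1.19 V, with n = 2 electrons transferred.
At equilibrium E = 0, so the Nernst equation gives ln K = nFE°/RT = (2)(96485)(1.19)/((8.314)(298)) = 92.69.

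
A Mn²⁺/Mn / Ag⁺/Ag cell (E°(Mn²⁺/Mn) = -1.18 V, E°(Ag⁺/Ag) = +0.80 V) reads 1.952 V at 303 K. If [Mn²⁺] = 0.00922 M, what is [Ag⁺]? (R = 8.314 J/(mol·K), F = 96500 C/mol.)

From the Nernst equation, ln Q = nF(E° − E)/RT = 2×96500×(1.98 − 1.952)/(8.314×303) = 2.145, so Q = 8.54.
With Q = [Mn²⁺]/[Ag⁺]^2 and the known concentrations, [Ag⁺]^2 in the denominator gives [Ag⁺] = 0.033 M.

0.033 M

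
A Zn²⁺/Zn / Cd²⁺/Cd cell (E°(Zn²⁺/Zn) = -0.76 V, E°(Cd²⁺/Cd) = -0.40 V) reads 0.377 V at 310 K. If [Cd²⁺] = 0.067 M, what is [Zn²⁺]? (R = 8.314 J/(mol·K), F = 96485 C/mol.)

0.019 M

From the Nernst equation, ln Q = nF(E° − E)/RT = 2×96485×(0.36 − 0.377)/(8.314×310) = -1.273, so Q = 0.280.
With Q = [Zn²⁺]/[Cd²⁺] and the known concentrations, [Zn²⁺] in the numerator gives [Zn²⁺] = 0.019 M.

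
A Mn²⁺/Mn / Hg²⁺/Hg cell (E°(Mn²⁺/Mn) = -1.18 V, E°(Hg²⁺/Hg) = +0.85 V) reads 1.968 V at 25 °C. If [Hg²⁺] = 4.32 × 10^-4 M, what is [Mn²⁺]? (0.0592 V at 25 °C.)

From the Nernst equation, log Q = n(E° − E)/0.0592 = 2(2.03 − 1.968)/0.0592 = 2.095, so Q = 124.
With Q = [Mn²⁺]/[Hg²⁺] and the known concentrations, [Mn²⁺] in the numerator gives [Mn²⁺] = 0.054 M.

0.054 M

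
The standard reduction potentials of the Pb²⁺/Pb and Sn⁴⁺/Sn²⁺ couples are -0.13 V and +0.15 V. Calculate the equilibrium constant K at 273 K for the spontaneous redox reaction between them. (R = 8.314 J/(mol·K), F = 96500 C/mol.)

E°_cell = +0.15 − (-0.13) = 0.28 V, with n = 2 electrons transferred.
At equilibrium E = 0, so the Nernst equation gives ln K = nFE°/RT = (2)(96500)(0.28)/((8.314)(273)) = 23.81.
K = e^23.81 = 2.2 × 10^10.

2.2 × 10^10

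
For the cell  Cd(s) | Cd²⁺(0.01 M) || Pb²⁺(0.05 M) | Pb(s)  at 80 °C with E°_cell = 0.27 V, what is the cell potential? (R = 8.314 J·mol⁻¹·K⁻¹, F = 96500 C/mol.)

0.294 V

Balancing electrons gives n = 2; the reaction quotient is Q = [Cd²⁺]/[Pb²⁺] = 0.200.
E = E° − (RT/nF) ln Q = 0.27 − (8.314×353)/(2×96500) × (-1.609) = 0.270 + 0.024 = 0.294 V.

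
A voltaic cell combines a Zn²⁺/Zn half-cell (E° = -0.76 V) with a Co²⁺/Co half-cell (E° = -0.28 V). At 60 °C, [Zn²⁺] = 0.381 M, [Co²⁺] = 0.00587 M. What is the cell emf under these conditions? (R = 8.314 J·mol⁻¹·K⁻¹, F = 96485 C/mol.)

The Co²⁺/Co couple has the higher reduction potential and acts as the cathode, so E°_cell = -0.28 − (-0.76) = 0.48 V.
Balancing electrons gives n = 2; the reaction quotient is Q = [Zn²⁺]/[Co²⁺] = 64.9.
E = E° − (RT/nF) ln Q = 0.48 − (8.314×333)/(2×96485) × (4.173) = 0.480 − 0.060 = 0.420 V.

0.420 V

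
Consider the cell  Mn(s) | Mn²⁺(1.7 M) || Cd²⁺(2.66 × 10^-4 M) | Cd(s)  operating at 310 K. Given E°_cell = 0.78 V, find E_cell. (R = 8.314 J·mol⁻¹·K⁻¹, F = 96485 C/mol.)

0.663 V

Balancing electrons gives n = 2; the reaction quotient is Q = [Mn²⁺]/[Cd²⁺] = 6390.
E = E° − (RT/nF) ln Q = 0.78 − (8.314×310)/(2×96485) × (8.763) = 0.780 − 0.117 = 0.663 V.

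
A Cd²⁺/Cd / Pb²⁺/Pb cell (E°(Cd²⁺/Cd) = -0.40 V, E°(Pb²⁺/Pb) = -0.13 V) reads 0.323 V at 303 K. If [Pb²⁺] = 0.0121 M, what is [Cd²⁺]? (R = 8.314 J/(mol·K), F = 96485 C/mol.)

From the Nernst equation, ln Q = nF(E° − E)/RT = 2×96485×(0.27 − 0.323)/(8.314×303) = -4.060, so Q = 0.0173.
With Q = [Cd²⁺]/[Pb²⁺] and the known concentrations, [Cd²⁺] in the numerator gives [Cd²⁺] = 2.1 × 10^-4 M.

2.1 × 10^-4 M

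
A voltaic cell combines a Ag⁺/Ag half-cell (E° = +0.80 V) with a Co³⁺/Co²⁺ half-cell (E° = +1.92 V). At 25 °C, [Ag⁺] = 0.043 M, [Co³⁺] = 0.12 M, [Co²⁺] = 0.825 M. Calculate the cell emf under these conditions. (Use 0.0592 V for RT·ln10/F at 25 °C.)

The Co³⁺/Co²⁺ couple has the higher reduction potential and acts as the cathode, so E°_cell = +1.92 − (+0.80) = 1.12 V.
Balancing electrons gives n = 1; the reaction quotient is Q = [Ag⁺]·[Co²⁺]/[Co³⁺] = 0.296.
At 25 °C, E = E° − (0.0592/n) log Q = 1.12 − (0.0592/1)(-0.529) = 1.120 + 0.031 = 1.151 V.

1.15 V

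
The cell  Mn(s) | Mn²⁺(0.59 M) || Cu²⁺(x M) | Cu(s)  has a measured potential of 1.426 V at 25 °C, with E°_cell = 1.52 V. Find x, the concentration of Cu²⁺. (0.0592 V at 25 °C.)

From the Nernst equation, log Q = n(E° − E)/0.0592 = 2(1.52 − 1.426)/0.0592 = 3.176, so Q = 1500.
With Q = [Mn²⁺]/[Cu²⁺] and the known concentrations, [Cu²⁺] in the denominator gives [Cu²⁺] = 3.9 × 10^-4 M.

3.9 × 10^-4 M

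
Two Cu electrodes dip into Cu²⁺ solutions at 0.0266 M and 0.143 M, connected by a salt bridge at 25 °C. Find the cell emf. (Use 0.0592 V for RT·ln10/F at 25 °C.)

Both half-cells are Cu²⁺/Cu, so E°_cell = 0. The concentrated side is the cathode; the cell reaction moves Cu²⁺ from high to low concentration with n = 2.
Q = [Cu²⁺]_dilute/[Cu²⁺]_conc = 0.0266/0.143 = 0.186.
E = 0 − (0.0592/2) log Q = −(0.0592/2)(-0.730) = 0.0216 V.

0.022 V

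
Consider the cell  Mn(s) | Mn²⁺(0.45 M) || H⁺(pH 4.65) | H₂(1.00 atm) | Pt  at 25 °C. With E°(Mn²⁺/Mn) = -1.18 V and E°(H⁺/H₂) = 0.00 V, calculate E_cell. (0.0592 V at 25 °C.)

The hydrogen couple is the cathode, so E°_cell = 1.18 V; n = 2.
[H⁺] = 10^(−4.65) = 2.2 × 10^-5 M, and Q = [Mn²⁺]·P(H₂) / [H⁺]^2 = 8.98 × 10^8.
E = E° − (0.0592/2) log Q = 1.18 − (0.0592/2)(8.953) = 0.915 V.

0.91 V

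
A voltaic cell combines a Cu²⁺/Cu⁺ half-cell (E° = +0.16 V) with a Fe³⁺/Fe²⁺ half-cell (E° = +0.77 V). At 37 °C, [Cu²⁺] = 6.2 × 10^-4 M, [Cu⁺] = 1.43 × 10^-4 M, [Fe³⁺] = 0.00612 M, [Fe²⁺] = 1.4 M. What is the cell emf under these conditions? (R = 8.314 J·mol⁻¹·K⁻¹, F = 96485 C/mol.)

The Fe³⁺/Fe²⁺ couple has the higher reduction potential and acts as the cathode, so E°_cell = +0.77 − (+0.16) = 0.61 V.
Balancing electrons gives n = 1; the reaction quotient is Q = [Cu²⁺]·[Fe²⁺]/([Cu⁺]·[Fe³⁺]) = 992.
E = E° − (RT/nF) ln Q = 0.61 − (8.314×310)/(1×96485) × (6.900) = 0.610 − 0.184 = 0.426 V.

0.426 V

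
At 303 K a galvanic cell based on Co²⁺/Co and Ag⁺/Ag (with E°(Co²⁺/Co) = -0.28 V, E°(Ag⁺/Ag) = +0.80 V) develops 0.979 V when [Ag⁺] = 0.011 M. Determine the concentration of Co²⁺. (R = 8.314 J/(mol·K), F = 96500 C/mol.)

From the Nernst equation, ln Q = nF(E° − E)/RT = 2×96500×(1.08 − 0.979)/(8.314×303) = 7.738, so Q = 2290.
With Q = [Co²⁺]/[Ag⁺]^2 and the known concentrations, [Co²⁺] in the numerator gives [Co²⁺] = 0.28 M.

0.28 M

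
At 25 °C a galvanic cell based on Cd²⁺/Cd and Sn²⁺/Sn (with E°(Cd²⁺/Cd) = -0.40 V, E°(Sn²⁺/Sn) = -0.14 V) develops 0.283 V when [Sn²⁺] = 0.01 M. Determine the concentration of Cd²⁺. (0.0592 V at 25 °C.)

0.0017 M

From the Nernst equation, log Q = n(E° − E)/0.0592 = 2(0.26 − 0.283)/0.0592 = -0.777, so Q = 0.167.
With Q = [Cd²⁺]/[Sn²⁺] and the known concentrations, [Cd²⁺] in the numerator gives [Cd²⁺] = 0.0017 M.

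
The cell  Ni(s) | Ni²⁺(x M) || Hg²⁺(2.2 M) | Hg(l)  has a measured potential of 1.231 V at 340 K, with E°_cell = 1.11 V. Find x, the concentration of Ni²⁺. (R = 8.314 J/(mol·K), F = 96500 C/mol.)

5.7 × 10^-4 M

From the Nernst equation, ln Q = nF(E° − E)/RT = 2×96500×(1.11 − 1.231)/(8.314×340) = -8.261, so Q = 2.58 × 10^-4.
With Q = [Ni²⁺]/[Hg²⁺] and the known concentrations, [Ni²⁺] in the numerator gives [Ni²⁺] = 5.7 × 10^-4 M.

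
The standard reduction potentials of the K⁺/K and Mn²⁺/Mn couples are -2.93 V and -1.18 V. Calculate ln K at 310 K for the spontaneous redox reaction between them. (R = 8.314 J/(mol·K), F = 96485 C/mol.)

E°_cell = -1.18 − (-2.93) = 1.75 V, with n = 2 electrons transferred.
At equilibrium E = 0, so the Nernst equation gives ln K = nFE°/RT = (2)(96485)(1.75)/((8.314)(310)) = 131.03.

ln K = 131.0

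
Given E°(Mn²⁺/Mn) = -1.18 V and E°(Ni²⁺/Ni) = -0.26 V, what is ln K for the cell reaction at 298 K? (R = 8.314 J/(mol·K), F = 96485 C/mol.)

E°_cell = -0.26 − (-1.18) = 0.92 V, with n = 2 electrons transferred.
At equilibrium E = 0, so the Nernst equation gives ln K = nFE°/RT = (2)(96485)(0.92)/((8.314)(298)) = 71.66.

ln K = 71.7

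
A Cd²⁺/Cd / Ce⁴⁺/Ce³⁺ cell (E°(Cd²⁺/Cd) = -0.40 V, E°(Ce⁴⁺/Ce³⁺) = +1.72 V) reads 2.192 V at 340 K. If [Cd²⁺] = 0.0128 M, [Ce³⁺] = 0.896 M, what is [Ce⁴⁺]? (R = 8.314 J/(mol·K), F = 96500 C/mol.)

From the Nernst equation, ln Q = nF(E° − E)/RT = 2×96500×(2.12 − 2.192)/(8.314×340) = -4.916, so Q = 0.00733.
With Q = [Cd²⁺]·[Ce³⁺]^2/[Ce⁴⁺]^2 and the known concentrations, [Ce⁴⁺]^2 in the denominator gives [Ce⁴⁺] = 1.2 M.

1.2 M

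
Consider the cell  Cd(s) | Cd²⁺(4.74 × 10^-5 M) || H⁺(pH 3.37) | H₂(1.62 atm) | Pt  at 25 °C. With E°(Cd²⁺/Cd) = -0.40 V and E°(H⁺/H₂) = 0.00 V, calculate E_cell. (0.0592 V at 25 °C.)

The hydrogen couple is the cathode, so E°_cell = 0.40 V; n = 2.
[H⁺] = 10^(−3.37) = 4.3 × 10^-4 M, and Q = [Cd²⁺]·P(H₂) / [H⁺]^2 = 422.
E = E° − (0.0592/2) log Q = 0.40 − (0.0592/2)(2.625) = 0.322 V.

0.32 V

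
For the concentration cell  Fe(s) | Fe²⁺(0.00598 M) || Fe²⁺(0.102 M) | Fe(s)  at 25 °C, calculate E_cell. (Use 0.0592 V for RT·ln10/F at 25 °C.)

0.036 V

Both half-cells are Fe²⁺/Fe, so E°_cell = 0. The concentrated side is the cathode; the cell reaction moves Fe²⁺ from high to low concentration with n = 2.
Q = [Fe²⁺]_dilute/[Fe²⁺]_conc = 0.00598/0.102 = 0.0586.
E = 0 − (0.0592/2) log Q = −(0.0592/2)(-1.232) = 0.0365 V.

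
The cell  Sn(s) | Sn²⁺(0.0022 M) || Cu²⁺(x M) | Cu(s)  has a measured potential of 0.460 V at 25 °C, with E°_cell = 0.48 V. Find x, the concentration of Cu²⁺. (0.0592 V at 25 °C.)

4.6 × 10^-4 M

From the Nernst equation, log Q = n(E° − E)/0.0592 = 2(0.48 − 0.460)/0.0592 = 0.676, so Q = 4.74.
With Q = [Sn²⁺]/[Cu²⁺] and the known concentrations, [Cu²⁺] in the denominator gives [Cu²⁺] = 4.6 × 10^-4 M.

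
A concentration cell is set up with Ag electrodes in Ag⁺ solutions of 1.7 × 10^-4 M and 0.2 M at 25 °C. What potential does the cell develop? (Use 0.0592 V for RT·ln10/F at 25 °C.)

0.18 V

Both half-cells are Ag⁺/Ag, so E°_cell = 0. The concentrated side is the cathode; the cell reaction moves Ag⁺ from high to low concentration with n = 1.
Q = [Ag⁺]_dilute/[Ag⁺]_conc = 1.7 × 10^-4/0.2 = 8.5 × 10^-4.
E = 0 − (0.0592/1) log Q = −(0.0592/1)(-3.071) = 0.1818 V.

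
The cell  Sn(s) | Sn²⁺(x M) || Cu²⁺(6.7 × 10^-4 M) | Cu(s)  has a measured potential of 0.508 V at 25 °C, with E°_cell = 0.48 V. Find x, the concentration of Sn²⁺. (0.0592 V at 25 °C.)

7.6 × 10^-5 M

From the Nernst equation, log Q = n(E° − E)/0.0592 = 2(0.48 − 0.508)/0.0592 = -0.946, so Q = 0.113.
With Q = [Sn²⁺]/[Cu²⁺] and the known concentrations, [Sn²⁺] in the numerator gives [Sn²⁺] = 7.6 × 10^-5 M.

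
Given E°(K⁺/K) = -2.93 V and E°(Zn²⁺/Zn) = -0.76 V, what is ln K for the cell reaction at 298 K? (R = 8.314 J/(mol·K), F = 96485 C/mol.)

ln K = 169.0

E°_cell = -0.76 − (-2.93) = 2.17 V, with n = 2 electrons transferred.
At equilibrium E = 0, so the Nernst equation gives ln K = nFE°/RT = (2)(96485)(2.17)/((8.314)(298)) = 169.01.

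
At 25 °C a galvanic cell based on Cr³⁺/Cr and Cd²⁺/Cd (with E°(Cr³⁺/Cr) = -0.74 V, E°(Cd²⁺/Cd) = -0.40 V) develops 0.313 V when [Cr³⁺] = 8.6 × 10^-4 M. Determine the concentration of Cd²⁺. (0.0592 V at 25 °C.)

0.0011 M

From the Nernst equation, log Q = n(E° − E)/0.0592 = 6(0.34 − 0.313)/0.0592 = 2.736, so Q = 545.
With Q = [Cr³⁺]^2/[Cd²⁺]^3 and the known concentrations, [Cd²⁺]^3 in the denominator gives [Cd²⁺] = 0.0011 M.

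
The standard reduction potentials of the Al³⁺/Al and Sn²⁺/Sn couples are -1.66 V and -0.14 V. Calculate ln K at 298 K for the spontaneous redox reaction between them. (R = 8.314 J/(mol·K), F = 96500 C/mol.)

E°_cell = -0.14 − (-1.66) = 1.52 V, with n = 6 electrons transferred.
At equilibrium E = 0, so the Nernst equation gives ln K = nFE°/RT = (6)(96500)(1.52)/((8.314)(298)) = 355.22.

ln K = 355.2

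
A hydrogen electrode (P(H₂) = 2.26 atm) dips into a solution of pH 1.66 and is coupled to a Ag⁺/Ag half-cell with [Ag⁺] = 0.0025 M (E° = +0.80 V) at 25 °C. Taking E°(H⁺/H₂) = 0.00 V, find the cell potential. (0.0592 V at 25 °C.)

The Ag⁺/Ag couple is the cathode, so E°_cell = 0.80 V; n = 2.
[H⁺] = 10^(−1.66) = 0.022 M, and Q = [H⁺]^2 / ([Ag⁺]^2·P(H₂)) = 33.9.
E = E° − (0.0592/2) log Q = 0.80 − (0.0592/2)(1.530) = 0.755 V.

0.75 V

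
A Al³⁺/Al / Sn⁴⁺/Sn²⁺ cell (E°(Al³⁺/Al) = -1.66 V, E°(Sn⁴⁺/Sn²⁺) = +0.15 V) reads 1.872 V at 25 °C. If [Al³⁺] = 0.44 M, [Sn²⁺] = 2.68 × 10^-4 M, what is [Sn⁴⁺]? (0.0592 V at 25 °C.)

From the Nernst equation, log Q = n(E° − E)/0.0592 = 6(1.81 − 1.872)/0.0592 = -6.284, so Q = 5.2 × 10^-7.
With Q = [Al³⁺]^2·[Sn²⁺]^3/[Sn⁴⁺]^3 and the known concentrations, [Sn⁴⁺]^3 in the denominator gives [Sn⁴⁺] = 0.019 M.

0.019 M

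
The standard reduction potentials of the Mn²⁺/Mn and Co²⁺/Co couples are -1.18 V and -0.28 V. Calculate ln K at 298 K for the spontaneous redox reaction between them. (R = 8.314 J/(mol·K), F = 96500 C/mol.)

E°_cell = -0.28 − (-1.18) = 0.90 V, with n = 2 electrons transferred.
At equilibrium E = 0, so the Nernst equation gives ln K = nFE°/RT = (2)(96500)(0.90)/((8.314)(298)) = 70.11.

ln K = 70.1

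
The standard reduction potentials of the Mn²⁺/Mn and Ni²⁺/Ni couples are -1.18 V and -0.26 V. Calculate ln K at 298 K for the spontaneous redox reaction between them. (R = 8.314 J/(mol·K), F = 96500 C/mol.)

E°_cell = -0.26 − (-1.18) = 0.92 V, with n = 2 electrons transferred.
At equilibrium E = 0, so the Nernst equation gives ln K = nFE°/RT = (2)(96500)(0.92)/((8.314)(298)) = 71.67.

ln K = 71.7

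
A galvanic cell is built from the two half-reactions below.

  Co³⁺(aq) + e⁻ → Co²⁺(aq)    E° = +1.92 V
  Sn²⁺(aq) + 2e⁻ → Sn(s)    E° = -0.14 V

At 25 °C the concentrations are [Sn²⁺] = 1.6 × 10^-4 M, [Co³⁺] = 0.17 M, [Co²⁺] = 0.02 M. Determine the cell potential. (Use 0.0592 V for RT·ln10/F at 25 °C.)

2.23 V

The Co³⁺/Co²⁺ couple has the higher reduction potential and acts as the cathode, so E°_cell = +1.92 − (-0.14) = 2.06 V.
Balancing electrons gives n = 2; the reaction quotient is Q = [Sn²⁺]·[Co²⁺]^2/[Co³⁺]^2 = 2.21 × 10^-6.
At 25 °C, E = E° − (0.0592/n) log Q = 2.06 − (0.0592/2)(-5.655) = 2.060 + 0.167 = 2.227 V.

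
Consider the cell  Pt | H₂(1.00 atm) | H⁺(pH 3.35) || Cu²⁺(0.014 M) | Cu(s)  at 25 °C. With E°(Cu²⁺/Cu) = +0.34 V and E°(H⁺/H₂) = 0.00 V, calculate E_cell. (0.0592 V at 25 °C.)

0.48 V

The Cu²⁺/Cu couple is the cathode, so E°_cell = 0.34 V; n = 2.
[H⁺] = 10^(−3.35) = 4.5 × 10^-4 M, and Q = [H⁺]^2 / ([Cu²⁺]·P(H₂)) = 1.43 × 10^-5.
E = E° − (0.0592/2) log Q = 0.34 − (0.0592/2)(-4.846) = 0.483 V.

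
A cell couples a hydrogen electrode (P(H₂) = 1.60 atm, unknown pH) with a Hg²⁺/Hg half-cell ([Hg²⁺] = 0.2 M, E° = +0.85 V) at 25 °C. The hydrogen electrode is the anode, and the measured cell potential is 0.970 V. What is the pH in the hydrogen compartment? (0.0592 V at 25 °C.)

pH = 2.27

E°_cell = 0.85 V and n = 2.
log Q = n(E° − E)/0.0592 = 2×(0.85 − 0.970)/0.0592 = -4.054.
With Q = [H⁺]^2 / ([Hg²⁺]·P(H₂)), solving for [H⁺] gives log[H⁺] = -2.274, so pH = 2.27.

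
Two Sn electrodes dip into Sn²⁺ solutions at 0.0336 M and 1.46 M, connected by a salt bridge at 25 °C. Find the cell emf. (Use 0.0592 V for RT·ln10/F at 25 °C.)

Both half-cells are Sn²⁺/Sn, so E°_cell = 0. The concentrated side is the cathode; the cell reaction moves Sn²⁺ from high to low concentration with n = 2.
Q = [Sn²⁺]_dilute/[Sn²⁺]_conc = 0.0336/1.46 = 0.0230.
E = 0 − (0.0592/2) log Q = −(0.0592/2)(-1.638) = 0.0485 V.

0.048 V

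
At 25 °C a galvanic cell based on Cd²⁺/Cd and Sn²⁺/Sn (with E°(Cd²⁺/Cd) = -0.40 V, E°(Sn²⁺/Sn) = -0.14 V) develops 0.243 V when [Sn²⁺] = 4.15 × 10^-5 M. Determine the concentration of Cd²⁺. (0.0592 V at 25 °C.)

From the Nernst equation, log Q = n(E° − E)/0.0592 = 2(0.26 − 0.243)/0.0592 = 0.574, so Q = 3.75.
With Q = [Cd²⁺]/[Sn²⁺] and the known concentrations, [Cd²⁺] in the numerator gives [Cd²⁺] = 1.6 × 10^-4 M.

1.6 × 10^-4 M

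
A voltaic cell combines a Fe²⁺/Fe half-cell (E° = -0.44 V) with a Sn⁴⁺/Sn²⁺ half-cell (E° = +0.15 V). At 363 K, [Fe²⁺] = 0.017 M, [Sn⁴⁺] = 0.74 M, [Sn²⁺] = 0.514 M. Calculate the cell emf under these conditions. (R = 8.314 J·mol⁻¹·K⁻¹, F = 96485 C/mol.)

0.659 V

The Sn⁴⁺/Sn²⁺ couple has the higher reduction potential and acts as the cathode, so E°_cell = +0.15 − (-0.44) = 0.59 V.
Balancing electrons gives n = 2; the reaction quotient is Q = [Fe²⁺]·[Sn²⁺]/[Sn⁴⁺] = 0.0118.
E = E° − (RT/nF) ln Q = 0.59 − (8.314×363)/(2×96485) × (-4.439) = 0.590 + 0.069 = 0.659 V.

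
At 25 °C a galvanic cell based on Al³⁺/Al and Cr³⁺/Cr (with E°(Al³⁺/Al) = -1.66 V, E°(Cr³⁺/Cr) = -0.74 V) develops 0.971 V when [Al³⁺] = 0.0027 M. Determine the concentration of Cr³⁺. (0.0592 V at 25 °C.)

From the Nernst equation, log Q = n(E° − E)/0.0592 = 3(0.92 − 0.971)/0.0592 = -2.584, so Q = 0.00260.
With Q = [Al³⁺]/[Cr³⁺] and the known concentrations, [Cr³⁺] in the denominator gives [Cr³⁺] = 1.0 M.

1.0 M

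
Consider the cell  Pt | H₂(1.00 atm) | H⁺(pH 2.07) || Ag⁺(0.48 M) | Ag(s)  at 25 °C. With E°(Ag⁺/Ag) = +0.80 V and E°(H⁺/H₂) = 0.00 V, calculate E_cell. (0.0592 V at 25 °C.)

0.90 V

The Ag⁺/Ag couple is the cathode, so E°_cell = 0.80 V; n = 2.
[H⁺] = 10^(−2.07) = 0.0085 M, and Q = [H⁺]^2 / ([Ag⁺]^2·P(H₂)) = 3.14 × 10^-4.
E = E° − (0.0592/2) log Q = 0.80 − (0.0592/2)(-3.502) = 0.904 V.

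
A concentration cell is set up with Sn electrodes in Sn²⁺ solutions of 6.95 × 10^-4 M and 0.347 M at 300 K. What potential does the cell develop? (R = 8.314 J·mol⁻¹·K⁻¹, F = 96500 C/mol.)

0.080 V

Both half-cells are Sn²⁺/Sn, so E°_cell = 0. The concentrated side is the cathode; the cell reaction moves Sn²⁺ from high to low concentration with n = 2.
Q = [Sn²⁺]_dilute/[Sn²⁺]_conc = 6.95 × 10^-4/0.347 = 0.00200.
E = 0 − (RT/nF) ln Q = −((8.314×300)/(2×96500))(-6.213) = 0.0803 V.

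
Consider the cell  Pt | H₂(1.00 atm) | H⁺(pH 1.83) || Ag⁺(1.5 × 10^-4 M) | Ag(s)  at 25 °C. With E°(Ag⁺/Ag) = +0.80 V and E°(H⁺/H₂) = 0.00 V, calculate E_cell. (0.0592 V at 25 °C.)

The Ag⁺/Ag couple is the cathode, so E°_cell = 0.80 V; n = 2.
[H⁺] = 10^(−1.83) = 0.015 M, and Q = [H⁺]^2 / ([Ag⁺]^2·P(H₂)) = 9720.
E = E° − (0.0592/2) log Q = 0.80 − (0.0592/2)(3.988) = 0.682 V.

0.68 V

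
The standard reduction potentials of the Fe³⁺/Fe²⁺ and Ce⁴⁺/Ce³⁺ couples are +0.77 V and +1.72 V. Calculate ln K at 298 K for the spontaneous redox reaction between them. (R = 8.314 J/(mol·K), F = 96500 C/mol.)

E°_cell = +1.72 − (+0.77) = 0.95 V, with n = 1 electron transferred.
At equilibrium E = 0, so the Nernst equation gives ln K = nFE°/RT = (1)(96500)(0.95)/((8.314)(298)) = 37.00.

ln K = 37.0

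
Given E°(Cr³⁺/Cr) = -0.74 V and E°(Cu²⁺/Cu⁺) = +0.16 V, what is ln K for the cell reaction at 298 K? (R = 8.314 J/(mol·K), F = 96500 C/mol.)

E°_cell = +0.16 − (-0.74) = 0.90 V, with n = 3 electrons transferred.
At equilibrium E = 0, so the Nernst equation gives ln K = nFE°/RT = (3)(96500)(0.90)/((8.314)(298)) = 105.16.

ln K = 105.2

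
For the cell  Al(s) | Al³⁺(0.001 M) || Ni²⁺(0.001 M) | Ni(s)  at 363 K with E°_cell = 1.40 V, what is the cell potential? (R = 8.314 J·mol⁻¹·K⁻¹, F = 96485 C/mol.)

Balancing electrons gives n = 6; the reaction quotient is Q = [Al³⁺]^2/[Ni²⁺]^3 = 1000.
E = E° − (RT/nF) ln Q = 1.40 − (8.314×363)/(6×96485) × (6.908) = 1.400 − 0.036 = 1.364 V.

1.36 V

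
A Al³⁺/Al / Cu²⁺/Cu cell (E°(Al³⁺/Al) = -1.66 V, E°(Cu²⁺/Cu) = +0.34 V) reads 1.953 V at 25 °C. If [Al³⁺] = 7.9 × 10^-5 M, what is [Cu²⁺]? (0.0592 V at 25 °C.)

4.8 × 10^-5 M

From the Nernst equation, log Q = n(E° − E)/0.0592 = 6(2.00 − 1.953)/0.0592 = 4.764, so Q = 5.8 × 10^4.
With Q = [Al³⁺]^2/[Cu²⁺]^3 and the known concentrations, [Cu²⁺]^3 in the denominator gives [Cu²⁺] = 4.8 × 10^-5 M.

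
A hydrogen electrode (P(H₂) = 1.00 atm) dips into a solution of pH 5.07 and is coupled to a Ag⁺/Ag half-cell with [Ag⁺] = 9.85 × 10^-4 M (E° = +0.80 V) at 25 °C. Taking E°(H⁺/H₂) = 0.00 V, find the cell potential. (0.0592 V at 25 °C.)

0.92 V

The Ag⁺/Ag couple is the cathode, so E°_cell = 0.80 V; n = 2.
[H⁺] = 10^(−5.07) = 8.5 × 10^-6 M, and Q = [H⁺]^2 / ([Ag⁺]^2·P(H₂)) = 7.47 × 10^-5.
E = E° − (0.0592/2) log Q = 0.80 − (0.0592/2)(-4.127) = 0.922 V.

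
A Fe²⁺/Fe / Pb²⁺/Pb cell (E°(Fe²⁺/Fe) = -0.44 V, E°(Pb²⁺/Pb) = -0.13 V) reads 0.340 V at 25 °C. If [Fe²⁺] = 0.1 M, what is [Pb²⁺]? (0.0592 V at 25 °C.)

From the Nernst equation, log Q = n(E° − E)/0.0592 = 2(0.31 − 0.340)/0.0592 = -1.014, so Q = 0.0969.
With Q = [Fe²⁺]/[Pb²⁺] and the known concentrations, [Pb²⁺] in the denominator gives [Pb²⁺] = 1.0 M.

1.0 M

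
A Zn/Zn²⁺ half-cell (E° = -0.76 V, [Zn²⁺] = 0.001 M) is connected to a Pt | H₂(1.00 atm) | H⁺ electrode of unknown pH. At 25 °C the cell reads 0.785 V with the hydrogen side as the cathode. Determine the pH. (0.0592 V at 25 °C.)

pH = 1.08

E°_cell = 0.76 V and n = 2.
log Q = n(E° − E)/0.0592 = 2×(0.76 − 0.785)/0.0592 = -0.845.
With Q = [Zn²⁺]·P(H₂) / [H⁺]^2, solving for [H⁺] gives log[H⁺] = -1.078, so pH = 1.08.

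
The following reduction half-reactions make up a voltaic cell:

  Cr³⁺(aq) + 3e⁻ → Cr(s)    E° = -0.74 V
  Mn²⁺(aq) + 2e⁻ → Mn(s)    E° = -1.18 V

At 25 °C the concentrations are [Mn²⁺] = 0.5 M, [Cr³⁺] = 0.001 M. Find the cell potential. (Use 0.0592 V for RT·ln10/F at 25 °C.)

The Cr³⁺/Cr couple has the higher reduction potential and acts as the cathode, so E°_cell = -0.74 − (-1.18) = 0.44 V.
Balancing electrons gives n = 6; the reaction quotient is Q = [Mn²⁺]^3/[Cr³⁺]^2 = 1.25 × 10^5.
At 25 °C, E = E° − (0.0592/n) log Q = 0.44 − (0.0592/6)(5.097) = 0.440 − 0.050 = 0.390 V.

0.390 V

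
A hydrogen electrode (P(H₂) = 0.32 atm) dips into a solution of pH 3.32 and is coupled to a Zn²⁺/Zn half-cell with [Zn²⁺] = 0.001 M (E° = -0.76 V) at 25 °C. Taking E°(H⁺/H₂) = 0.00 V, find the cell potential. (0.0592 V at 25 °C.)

0.67 V

The hydrogen couple is the cathode, so E°_cell = 0.76 V; n = 2.
[H⁺] = 10^(−3.32) = 4.8 × 10^-4 M, and Q = [Zn²⁺]·P(H₂) / [H⁺]^2 = 1400.
E = E° − (0.0592/2) log Q = 0.76 − (0.0592/2)(3.145) = 0.667 V.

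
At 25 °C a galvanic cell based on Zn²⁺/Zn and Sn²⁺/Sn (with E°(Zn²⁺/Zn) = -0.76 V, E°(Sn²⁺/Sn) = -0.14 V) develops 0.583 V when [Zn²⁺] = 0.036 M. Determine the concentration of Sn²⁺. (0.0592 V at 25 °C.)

From the Nernst equation, log Q = n(E° − E)/0.0592 = 2(0.62 − 0.583)/0.0592 = 1.250, so Q = 17.8.
With Q = [Zn²⁺]/[Sn²⁺] and the known concentrations, [Sn²⁺] in the denominator gives [Sn²⁺] = 0.002 M.

0.002 M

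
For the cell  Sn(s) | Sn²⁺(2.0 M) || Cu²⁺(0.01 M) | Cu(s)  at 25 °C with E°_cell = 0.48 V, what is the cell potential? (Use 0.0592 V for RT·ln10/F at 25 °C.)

Balancing electrons gives n = 2; the reaction quotient is Q = [Sn²⁺]/[Cu²⁺] = 200.
At 25 °C, E = E° − (0.0592/n) log Q = 0.48 − (0.0592/2)(2.301) = 0.480 − 0.068 = 0.412 V.

0.412 V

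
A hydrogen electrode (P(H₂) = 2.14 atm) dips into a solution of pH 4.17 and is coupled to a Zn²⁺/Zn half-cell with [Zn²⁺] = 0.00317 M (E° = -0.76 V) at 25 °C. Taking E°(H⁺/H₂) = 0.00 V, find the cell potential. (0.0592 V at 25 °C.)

0.58 V

The hydrogen couple is the cathode, so E°_cell = 0.76 V; n = 2.
[H⁺] = 10^(−4.17) = 6.8 × 10^-5 M, and Q = [Zn²⁺]·P(H₂) / [H⁺]^2 = 1.48 × 10^6.
E = E° − (0.0592/2) log Q = 0.76 − (0.0592/2)(6.171) = 0.577 V.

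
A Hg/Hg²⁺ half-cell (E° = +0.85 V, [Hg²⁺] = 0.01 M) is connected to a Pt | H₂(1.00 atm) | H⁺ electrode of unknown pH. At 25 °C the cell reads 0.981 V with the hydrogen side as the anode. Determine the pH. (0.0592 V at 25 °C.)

E°_cell = 0.85 V and n = 2.
log Q = n(E° − E)/0.0592 = 2×(0.85 − 0.981)/0.0592 = -4.426.
With Q = [H⁺]^2 / ([Hg²⁺]·P(H₂)), solving for [H⁺] gives log[H⁺] = -3.213, so pH = 3.21.

pH = 3.21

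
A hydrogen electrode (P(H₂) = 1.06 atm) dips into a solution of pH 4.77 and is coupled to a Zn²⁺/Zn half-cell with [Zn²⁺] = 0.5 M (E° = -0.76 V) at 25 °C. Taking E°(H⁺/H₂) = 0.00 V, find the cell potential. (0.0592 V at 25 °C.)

The hydrogen couple is the cathode, so E°_cell = 0.76 V; n = 2.
[H⁺] = 10^(−4.77) = 1.7 × 10^-5 M, and Q = [Zn²⁺]·P(H₂) / [H⁺]^2 = 1.84 × 10^9.
E = E° − (0.0592/2) log Q = 0.76 − (0.0592/2)(9.264) = 0.486 V.

0.49 V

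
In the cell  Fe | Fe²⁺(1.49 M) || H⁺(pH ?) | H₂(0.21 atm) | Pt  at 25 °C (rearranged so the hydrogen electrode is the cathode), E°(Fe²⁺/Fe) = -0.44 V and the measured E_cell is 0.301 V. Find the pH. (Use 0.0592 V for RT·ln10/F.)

E°_cell = 0.44 V and n = 2.
log Q = n(E° − E)/0.0592 = 2×(0.44 − 0.301)/0.0592 = 4.696.
With Q = [Fe²⁺]·P(H₂) / [H⁺]^2, solving for [H⁺] gives log[H⁺] = -2.600, so pH = 2.60.

pH = 2.60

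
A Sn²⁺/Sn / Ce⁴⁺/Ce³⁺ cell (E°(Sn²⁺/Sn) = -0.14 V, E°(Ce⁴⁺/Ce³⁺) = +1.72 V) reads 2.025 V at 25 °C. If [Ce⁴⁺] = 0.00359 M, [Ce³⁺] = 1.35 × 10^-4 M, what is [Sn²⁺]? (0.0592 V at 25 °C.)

From the Nernst equation, log Q = n(E° − E)/0.0592 = 2(1.86 − 2.025)/0.0592 = -5.574, so Q = 2.66 × 10^-6.
With Q = [Sn²⁺]·[Ce³⁺]^2/[Ce⁴⁺]^2 and the known concentrations, [Sn²⁺] in the numerator gives [Sn²⁺] = 0.0019 M.

0.0019 M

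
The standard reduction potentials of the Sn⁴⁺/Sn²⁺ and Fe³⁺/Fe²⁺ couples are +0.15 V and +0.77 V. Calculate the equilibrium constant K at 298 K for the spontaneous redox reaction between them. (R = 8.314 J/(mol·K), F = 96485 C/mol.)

9.4 × 10^20

E°_cell = +0.77 − (+0.15) = 0.62 V, with n = 2 electrons transferred.
At equilibrium E = 0, so the Nernst equation gives ln K = nFE°/RT = (2)(96485)(0.62)/((8.314)(298)) = 48.29.
K = e^48.29 = 9.4 × 10^20.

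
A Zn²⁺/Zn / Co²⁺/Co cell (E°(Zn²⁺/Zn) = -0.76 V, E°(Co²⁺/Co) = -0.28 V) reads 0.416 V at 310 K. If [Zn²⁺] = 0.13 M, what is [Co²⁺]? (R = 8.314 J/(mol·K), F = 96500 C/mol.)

From the Nernst equation, ln Q = nF(E° − E)/RT = 2×96500×(0.48 − 0.416)/(8.314×310) = 4.793, so Q = 121.
With Q = [Zn²⁺]/[Co²⁺] and the known concentrations, [Co²⁺] in the denominator gives [Co²⁺] = 0.0011 M.

0.0011 M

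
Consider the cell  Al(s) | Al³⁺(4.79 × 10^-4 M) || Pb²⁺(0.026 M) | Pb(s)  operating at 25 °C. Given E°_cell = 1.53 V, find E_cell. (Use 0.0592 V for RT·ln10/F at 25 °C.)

1.55 V

Balancing electrons gives n = 6; the reaction quotient is Q = [Al³⁺]^2/[Pb²⁺]^3 = 0.0131.
At 25 °C, E = E° − (0.0592/n) log Q = 1.53 − (0.0592/6)(-1.884) = 1.530 + 0.019 = 1.549 V.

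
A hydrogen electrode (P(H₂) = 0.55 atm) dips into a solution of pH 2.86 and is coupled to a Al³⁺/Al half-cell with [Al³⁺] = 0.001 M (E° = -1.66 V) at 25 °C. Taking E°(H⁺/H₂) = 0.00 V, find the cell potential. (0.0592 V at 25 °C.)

The hydrogen couple is the cathode, so E°_cell = 1.66 V; n = 6.
[H⁺] = 10^(−2.86) = 0.0014 M, and Q = [Al³⁺]^2·P(H₂)^3 / [H⁺]^6 = 2.4 × 10^10.
E = E° − (0.0592/6) log Q = 1.66 − (0.0592/6)(10.381) = 1.558 V.

1.56 V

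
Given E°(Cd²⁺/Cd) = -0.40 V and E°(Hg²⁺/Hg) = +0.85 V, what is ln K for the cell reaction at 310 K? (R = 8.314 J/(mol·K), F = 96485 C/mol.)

ln K = 93.6

E°_cell = +0.85 − (-0.40) = 1.25 V, with n = 2 electrons transferred.
At equilibrium E = 0, so the Nernst equation gives ln K = nFE°/RT = (2)(96485)(1.25)/((8.314)(310)) = 93.59.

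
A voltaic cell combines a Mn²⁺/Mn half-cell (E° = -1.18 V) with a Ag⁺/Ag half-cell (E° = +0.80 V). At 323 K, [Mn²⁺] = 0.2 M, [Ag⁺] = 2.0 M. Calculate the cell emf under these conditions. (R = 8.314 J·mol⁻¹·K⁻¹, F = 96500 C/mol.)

The Ag⁺/Ag couple has the higher reduction potential and acts as the cathode, so E°_cell = +0.80 − (-1.18) = 1.98 V.
Balancing electrons gives n = 2; the reaction quotient is Q = [Mn²⁺]/[Ag⁺]^2 = 0.0500.
E = E° − (RT/nF) ln Q = 1.98 − (8.314×323)/(2×96500) × (-2.996) = 1.980 + 0.042 = 2.022 V.

2.02 V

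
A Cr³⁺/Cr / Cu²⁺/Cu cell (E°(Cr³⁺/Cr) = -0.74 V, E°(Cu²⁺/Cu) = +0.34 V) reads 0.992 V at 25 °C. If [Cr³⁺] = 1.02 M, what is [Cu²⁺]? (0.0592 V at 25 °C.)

0.0011 M

From the Nernst equation, log Q = n(E° − E)/0.0592 = 6(1.08 − 0.992)/0.0592 = 8.919, so Q = 8.3 × 10^8.
With Q = [Cr³⁺]^2/[Cu²⁺]^3 and the known concentrations, [Cu²⁺]^3 in the denominator gives [Cu²⁺] = 0.0011 M.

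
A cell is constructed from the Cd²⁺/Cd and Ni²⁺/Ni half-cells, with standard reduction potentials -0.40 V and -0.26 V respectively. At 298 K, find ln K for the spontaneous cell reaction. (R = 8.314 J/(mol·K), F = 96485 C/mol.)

ln K = 10.9

E°_cell = -0.26 − (-0.40) = 0.14 V, with n = 2 electrons transferred.
At equilibrium E = 0, so the Nernst equation gives ln K = nFE°/RT = (2)(96485)(0.14)/((8.314)(298)) = 10.90.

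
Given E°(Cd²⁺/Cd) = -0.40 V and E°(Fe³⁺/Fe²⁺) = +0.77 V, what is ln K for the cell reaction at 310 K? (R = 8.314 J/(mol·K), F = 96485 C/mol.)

E°_cell = +0.77 − (-0.40) = 1.17 V, with n = 2 electrons transferred.
At equilibrium E = 0, so the Nernst equation gives ln K = nFE°/RT = (2)(96485)(1.17)/((8.314)(310)) = 87.60.

ln K = 87.6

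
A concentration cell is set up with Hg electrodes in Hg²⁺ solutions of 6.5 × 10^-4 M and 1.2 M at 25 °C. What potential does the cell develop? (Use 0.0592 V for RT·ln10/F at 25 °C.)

Both half-cells are Hg²⁺/Hg, so E°_cell = 0. The concentrated side is the cathode; the cell reaction moves Hg²⁺ from high to low concentration with n = 2.
Q = [Hg²⁺]_dilute/[Hg²⁺]_conc = 6.5 × 10^-4/1.2 = 5.42 × 10^-4.
E = 0 − (0.0592/2) log Q = −(0.0592/2)(-3.266) = 0.0967 V.

0.097 V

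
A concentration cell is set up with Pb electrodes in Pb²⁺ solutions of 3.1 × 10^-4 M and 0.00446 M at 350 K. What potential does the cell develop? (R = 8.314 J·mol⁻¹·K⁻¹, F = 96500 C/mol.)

0.040 V

Both half-cells are Pb²⁺/Pb, so E°_cell = 0. The concentrated side is the cathode; the cell reaction moves Pb²⁺ from high to low concentration with n = 2.
Q = [Pb²⁺]_dilute/[Pb²⁺]_conc = 3.1 × 10^-4/0.00446 = 0.0695.
E = 0 − (RT/nF) ln Q = −((8.314×350)/(2×96500))(-2.666) = 0.0402 V.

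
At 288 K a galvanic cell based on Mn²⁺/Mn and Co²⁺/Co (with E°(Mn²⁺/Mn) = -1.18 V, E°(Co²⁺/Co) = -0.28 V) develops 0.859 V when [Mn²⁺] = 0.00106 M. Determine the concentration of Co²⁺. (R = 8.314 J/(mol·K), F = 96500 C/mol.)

From the Nernst equation, ln Q = nF(E° − E)/RT = 2×96500×(0.90 − 0.859)/(8.314×288) = 3.305, so Q = 27.2.
With Q = [Mn²⁺]/[Co²⁺] and the known concentrations, [Co²⁺] in the denominator gives [Co²⁺] = 3.9 × 10^-5 M.

3.9 × 10^-5 M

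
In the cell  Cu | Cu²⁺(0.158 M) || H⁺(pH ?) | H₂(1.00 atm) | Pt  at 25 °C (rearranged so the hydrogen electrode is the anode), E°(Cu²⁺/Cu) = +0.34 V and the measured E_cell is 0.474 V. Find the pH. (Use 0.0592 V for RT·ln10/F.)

pH = 2.66

E°_cell = 0.34 V and n = 2.
log Q = n(E° − E)/0.0592 = 2×(0.34 − 0.474)/0.0592 = -4.527.
With Q = [H⁺]^2 / ([Cu²⁺]·P(H₂)), solving for [H⁺] gives log[H⁺] = -2.664, so pH = 2.66.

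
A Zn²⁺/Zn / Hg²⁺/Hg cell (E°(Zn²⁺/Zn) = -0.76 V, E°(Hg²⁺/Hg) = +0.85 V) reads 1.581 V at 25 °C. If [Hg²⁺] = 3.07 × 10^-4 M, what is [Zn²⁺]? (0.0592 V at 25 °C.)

0.0029 M

From the Nernst equation, log Q = n(E° − E)/0.0592 = 2(1.61 − 1.581)/0.0592 = 0.980, so Q = 9.54.
With Q = [Zn²⁺]/[Hg²⁺] and the known concentrations, [Zn²⁺] in the numerator gives [Zn²⁺] = 0.0029 M.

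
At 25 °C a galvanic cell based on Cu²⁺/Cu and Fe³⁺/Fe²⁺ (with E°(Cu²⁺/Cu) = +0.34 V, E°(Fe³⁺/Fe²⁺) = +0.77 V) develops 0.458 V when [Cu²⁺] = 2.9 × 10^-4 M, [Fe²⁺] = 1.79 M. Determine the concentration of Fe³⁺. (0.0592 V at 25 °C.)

From the Nernst equation, log Q = n(E° − E)/0.0592 = 2(0.43 − 0.458)/0.0592 = -0.946, so Q = 0.113.
With Q = [Cu²⁺]·[Fe²⁺]^2/[Fe³⁺]^2 and the known concentrations, [Fe³⁺]^2 in the denominator gives [Fe³⁺] = 0.091 M.

0.091 M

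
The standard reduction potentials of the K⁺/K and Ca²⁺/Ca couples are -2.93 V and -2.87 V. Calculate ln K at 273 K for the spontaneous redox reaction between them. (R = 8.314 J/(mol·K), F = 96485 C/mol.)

E°_cell = -2.87 − (-2.93) = 0.06 V, with n = 2 electrons transferred.
At equilibrium E = 0, so the Nernst equation gives ln K = nFE°/RT = (2)(96485)(0.06)/((8.314)(273)) = 5.10.

ln K = 5.1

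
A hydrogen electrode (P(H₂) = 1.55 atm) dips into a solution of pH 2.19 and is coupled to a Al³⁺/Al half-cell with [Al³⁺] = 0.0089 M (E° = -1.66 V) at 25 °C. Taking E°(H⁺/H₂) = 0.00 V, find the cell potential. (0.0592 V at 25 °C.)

The hydrogen couple is the cathode, so E°_cell = 1.66 V; n = 6.
[H⁺] = 10^(−2.19) = 0.0065 M, and Q = [Al³⁺]^2·P(H₂)^3 / [H⁺]^6 = 4.07 × 10^9.
E = E° − (0.0592/6) log Q = 1.66 − (0.0592/6)(9.610) = 1.565 V.

1.57 V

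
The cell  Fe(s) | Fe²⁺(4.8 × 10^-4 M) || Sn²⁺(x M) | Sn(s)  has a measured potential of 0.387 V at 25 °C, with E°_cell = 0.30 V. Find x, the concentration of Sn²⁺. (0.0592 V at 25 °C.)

0.42 M

From the Nernst equation, log Q = n(E° − E)/0.0592 = 2(0.30 − 0.387)/0.0592 = -2.939, so Q = 0.00115.
With Q = [Fe²⁺]/[Sn²⁺] and the known concentrations, [Sn²⁺] in the denominator gives [Sn²⁺] = 0.42 M.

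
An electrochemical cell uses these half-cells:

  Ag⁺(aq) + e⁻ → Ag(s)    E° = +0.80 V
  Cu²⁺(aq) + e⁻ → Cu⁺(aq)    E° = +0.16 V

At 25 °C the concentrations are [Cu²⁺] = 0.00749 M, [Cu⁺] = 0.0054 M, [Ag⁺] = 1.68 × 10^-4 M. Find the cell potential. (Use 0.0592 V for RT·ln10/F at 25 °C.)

0.408 V

The Ag⁺/Ag couple has the higher reduction potential and acts as the cathode, so E°_cell = +0.80 − (+0.16) = 0.64 V.
Balancing electrons gives n = 1; the reaction quotient is Q = [Cu²⁺]/([Cu⁺]·[Ag⁺]) = 8260.
At 25 °C, E = E° − (0.0592/n) log Q = 0.64 − (0.0592/1)(3.917) = 0.640 − 0.232 = 0.408 V.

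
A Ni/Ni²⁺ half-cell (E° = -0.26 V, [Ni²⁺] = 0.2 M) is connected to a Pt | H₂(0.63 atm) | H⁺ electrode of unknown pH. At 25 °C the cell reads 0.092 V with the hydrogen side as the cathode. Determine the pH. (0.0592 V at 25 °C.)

E°_cell = 0.26 V and n = 2.
log Q = n(E° − E)/0.0592 = 2×(0.26 − 0.092)/0.0592 = 5.676.
With Q = [Ni²⁺]·P(H₂) / [H⁺]^2, solving for [H⁺] gives log[H⁺] = -3.288, so pH = 3.29.

pH = 3.29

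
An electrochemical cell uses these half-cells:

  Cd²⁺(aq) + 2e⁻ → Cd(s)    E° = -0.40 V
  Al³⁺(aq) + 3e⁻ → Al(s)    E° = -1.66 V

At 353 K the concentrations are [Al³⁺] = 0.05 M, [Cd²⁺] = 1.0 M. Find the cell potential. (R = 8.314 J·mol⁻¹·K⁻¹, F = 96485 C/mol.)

The Cd²⁺/Cd couple has the higher reduction potential and acts as the cathode, so E°_cell = -0.40 − (-1.66) = 1.26 V.
Balancing electrons gives n = 6; the reaction quotient is Q = [Al³⁺]^2/[Cd²⁺]^3 = 0.00250.
E = E° − (RT/nF) ln Q = 1.26 − (8.314×353)/(6×96485) × (-5.991) = 1.260 + 0.030 = 1.290 V.

1.29 V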